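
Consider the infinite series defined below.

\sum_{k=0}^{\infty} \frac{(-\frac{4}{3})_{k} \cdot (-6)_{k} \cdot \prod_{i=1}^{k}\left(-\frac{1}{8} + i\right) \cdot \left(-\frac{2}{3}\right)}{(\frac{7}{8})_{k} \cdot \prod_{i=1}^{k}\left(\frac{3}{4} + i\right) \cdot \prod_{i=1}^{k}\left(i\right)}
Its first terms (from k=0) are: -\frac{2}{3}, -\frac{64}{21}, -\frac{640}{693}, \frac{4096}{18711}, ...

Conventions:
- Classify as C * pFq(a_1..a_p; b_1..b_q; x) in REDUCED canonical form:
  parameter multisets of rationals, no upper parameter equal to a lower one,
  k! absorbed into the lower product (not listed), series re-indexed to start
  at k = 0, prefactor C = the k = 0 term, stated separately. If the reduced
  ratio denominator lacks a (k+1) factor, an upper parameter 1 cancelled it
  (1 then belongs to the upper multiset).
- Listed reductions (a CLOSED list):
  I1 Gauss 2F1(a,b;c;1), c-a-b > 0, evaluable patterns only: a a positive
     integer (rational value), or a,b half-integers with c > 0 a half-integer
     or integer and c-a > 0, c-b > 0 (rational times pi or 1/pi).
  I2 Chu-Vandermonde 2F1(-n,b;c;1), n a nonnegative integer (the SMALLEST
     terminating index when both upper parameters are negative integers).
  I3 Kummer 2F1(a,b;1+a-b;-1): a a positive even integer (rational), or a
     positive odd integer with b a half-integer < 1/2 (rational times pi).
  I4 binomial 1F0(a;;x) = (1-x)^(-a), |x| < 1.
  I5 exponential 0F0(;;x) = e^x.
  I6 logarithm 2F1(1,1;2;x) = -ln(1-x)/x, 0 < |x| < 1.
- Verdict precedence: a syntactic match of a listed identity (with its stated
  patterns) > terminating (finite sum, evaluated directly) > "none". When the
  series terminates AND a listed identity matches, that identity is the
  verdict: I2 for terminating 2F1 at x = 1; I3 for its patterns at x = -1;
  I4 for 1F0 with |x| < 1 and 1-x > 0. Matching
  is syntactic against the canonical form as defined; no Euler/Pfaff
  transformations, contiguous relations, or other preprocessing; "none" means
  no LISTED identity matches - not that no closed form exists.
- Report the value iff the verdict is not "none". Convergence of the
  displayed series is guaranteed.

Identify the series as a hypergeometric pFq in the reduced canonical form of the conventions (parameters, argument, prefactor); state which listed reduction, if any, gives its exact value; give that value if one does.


Key step: x = 1 and the lower running product (prefactor -2/3) is a rising factorial.
Step ratio: r(k) = 1 * (k-6) (k-\frac{4}{3}) / [(k+\frac{7}{4}) (k+1)] - poly over poly, x = 1 from leading terms; C = -\frac{2}{3} at k = 0.

x = 1 here; the reduced form reads 2F1, upper {-6, -\frac{4}{3}}, lower {\frac{7}{4}}, C = -\frac{2}{3}. Verdict: this is Vandermonde's identity (I2) (terminating 2F1 at x = 1 with n = 6, b = -4/3, c = \frac{7}{4}). Hence: -\frac{3803672446}{851545629}.


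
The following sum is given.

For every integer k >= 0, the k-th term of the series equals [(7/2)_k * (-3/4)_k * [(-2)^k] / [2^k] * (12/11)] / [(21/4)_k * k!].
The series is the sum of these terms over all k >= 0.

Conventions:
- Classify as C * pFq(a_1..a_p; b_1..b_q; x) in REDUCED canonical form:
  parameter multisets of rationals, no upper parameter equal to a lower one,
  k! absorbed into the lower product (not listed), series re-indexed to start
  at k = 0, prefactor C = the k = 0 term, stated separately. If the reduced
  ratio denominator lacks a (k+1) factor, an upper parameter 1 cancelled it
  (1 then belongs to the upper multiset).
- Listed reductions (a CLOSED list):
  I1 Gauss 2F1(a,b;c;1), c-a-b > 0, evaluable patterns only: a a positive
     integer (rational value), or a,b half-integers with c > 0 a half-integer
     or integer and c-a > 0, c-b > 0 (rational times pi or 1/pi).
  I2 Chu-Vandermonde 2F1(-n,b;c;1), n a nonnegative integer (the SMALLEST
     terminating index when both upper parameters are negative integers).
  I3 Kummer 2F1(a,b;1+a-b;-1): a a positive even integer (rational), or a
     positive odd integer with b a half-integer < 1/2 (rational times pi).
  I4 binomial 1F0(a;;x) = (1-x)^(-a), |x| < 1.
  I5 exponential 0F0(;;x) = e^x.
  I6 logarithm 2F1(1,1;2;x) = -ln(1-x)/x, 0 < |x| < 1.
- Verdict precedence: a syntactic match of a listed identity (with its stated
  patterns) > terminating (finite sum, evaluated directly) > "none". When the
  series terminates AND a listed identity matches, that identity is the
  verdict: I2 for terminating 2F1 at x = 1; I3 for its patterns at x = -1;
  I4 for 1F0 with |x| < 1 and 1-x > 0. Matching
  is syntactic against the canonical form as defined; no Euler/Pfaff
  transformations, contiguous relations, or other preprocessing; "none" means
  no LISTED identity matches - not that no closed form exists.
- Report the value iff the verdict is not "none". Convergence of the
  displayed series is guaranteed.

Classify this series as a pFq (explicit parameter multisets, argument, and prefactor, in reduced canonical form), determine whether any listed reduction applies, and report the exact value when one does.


This is 12/11 * 2F1(-3/4, 7/2; 21/4; -1) in reduced canonical form. Verdict: none (x = -1): each listed identity misses the multisets {-3/4, 7/2} ; {21/4}.

First insight: x = (-1) and the two k-th powers (C = 12/11) combine into one argument.
Term ratio: r(k) = (-1) * (k-3/4) (k+7/2) / [(k+21/4) (k+1)] ; factor over Q: parameters, x = (-1), and C = 12/11.


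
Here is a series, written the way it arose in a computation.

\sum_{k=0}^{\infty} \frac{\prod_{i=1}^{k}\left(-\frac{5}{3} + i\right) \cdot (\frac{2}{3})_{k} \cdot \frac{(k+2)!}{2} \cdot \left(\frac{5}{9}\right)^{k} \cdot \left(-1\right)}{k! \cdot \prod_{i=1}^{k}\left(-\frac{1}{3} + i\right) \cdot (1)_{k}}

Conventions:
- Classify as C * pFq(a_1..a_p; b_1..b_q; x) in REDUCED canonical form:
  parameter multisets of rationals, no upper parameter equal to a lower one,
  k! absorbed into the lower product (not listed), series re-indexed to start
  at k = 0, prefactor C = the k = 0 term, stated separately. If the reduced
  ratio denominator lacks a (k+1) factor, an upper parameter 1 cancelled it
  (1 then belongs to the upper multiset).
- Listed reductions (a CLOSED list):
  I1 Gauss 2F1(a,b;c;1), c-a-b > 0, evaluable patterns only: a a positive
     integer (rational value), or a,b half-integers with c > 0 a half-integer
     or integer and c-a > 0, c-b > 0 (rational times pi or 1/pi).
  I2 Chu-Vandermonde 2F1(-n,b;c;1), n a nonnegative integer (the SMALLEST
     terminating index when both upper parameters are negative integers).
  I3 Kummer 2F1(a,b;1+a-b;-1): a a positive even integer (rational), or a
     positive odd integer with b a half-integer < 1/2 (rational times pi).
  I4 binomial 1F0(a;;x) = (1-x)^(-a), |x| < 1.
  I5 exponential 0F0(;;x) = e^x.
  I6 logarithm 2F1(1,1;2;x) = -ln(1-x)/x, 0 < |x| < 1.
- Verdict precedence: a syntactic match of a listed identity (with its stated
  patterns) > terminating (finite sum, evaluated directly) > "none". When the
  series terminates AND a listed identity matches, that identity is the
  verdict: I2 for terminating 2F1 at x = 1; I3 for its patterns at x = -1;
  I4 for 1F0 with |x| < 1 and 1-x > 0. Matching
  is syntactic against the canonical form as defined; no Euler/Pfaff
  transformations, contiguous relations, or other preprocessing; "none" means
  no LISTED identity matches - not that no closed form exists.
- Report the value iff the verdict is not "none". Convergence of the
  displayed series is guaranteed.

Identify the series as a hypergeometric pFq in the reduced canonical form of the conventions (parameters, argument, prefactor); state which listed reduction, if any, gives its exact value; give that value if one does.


Classification (C = -1): 2F1 with upper {-\frac{2}{3}, 3}, lower {1}, argument x = \frac{5}{9}. Verdict: none - this 2F1 at x = \frac{5}{9} matches no listed pattern, and upper {-\frac{2}{3}, 3} holds no stopper.

Structural cue: t_0 = -1 here, and the running product (C = -1) telescopes to a rising factorial.
Term ratio: r(k) = \frac{5}{9} * (k-\frac{2}{3}) (k+3) / [(k+1) (k+1)] ; factor over Q: parameters, x = \frac{5}{9}, and C = -1.


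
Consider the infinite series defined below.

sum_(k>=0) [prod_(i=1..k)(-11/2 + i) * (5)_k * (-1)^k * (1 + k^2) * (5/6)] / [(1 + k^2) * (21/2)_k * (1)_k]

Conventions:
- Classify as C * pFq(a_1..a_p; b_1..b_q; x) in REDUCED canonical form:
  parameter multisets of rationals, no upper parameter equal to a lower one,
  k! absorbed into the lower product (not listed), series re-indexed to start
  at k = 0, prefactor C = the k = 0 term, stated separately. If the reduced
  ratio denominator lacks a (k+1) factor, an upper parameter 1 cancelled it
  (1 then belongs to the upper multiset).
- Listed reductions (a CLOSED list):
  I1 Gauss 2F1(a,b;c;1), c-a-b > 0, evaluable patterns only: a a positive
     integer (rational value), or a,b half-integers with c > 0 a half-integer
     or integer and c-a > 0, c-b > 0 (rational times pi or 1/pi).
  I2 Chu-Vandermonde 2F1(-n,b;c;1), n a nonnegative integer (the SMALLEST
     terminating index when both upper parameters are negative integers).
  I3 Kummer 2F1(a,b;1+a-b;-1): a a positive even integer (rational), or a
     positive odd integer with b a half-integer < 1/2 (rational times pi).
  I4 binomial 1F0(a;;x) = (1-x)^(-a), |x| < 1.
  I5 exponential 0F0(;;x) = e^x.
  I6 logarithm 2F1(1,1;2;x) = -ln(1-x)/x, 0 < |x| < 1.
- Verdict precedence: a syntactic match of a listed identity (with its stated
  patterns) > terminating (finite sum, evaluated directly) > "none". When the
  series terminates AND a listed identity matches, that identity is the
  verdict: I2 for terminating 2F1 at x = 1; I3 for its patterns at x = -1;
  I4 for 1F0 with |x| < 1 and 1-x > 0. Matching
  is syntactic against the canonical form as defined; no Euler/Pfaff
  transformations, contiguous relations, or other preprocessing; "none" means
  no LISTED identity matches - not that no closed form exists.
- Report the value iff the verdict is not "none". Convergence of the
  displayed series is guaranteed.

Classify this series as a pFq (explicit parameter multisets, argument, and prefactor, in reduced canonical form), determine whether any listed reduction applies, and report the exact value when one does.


Structural cue: t_0 = 5/6 here, and the running product (C = 5/6, x = -1) telescopes to a rising factorial.
Adjacent-term ratio: r(k) = (-1) * (k-9/2) (k+5) / [(k+21/2) (k+1)] - poly over poly, x = (-1) from leading terms; C = 5/6 at k = 0.

With C = 5/6: the canonical form is 2F1(-9/2, 5; 21/2; -1). Verdict (x = -1): Kummer (I3) applies (x = -1; c = 21/2 equals 1+a-b for upper {-9/2, 5}: listed pattern). Sum: (3464175/2097152) * pi.


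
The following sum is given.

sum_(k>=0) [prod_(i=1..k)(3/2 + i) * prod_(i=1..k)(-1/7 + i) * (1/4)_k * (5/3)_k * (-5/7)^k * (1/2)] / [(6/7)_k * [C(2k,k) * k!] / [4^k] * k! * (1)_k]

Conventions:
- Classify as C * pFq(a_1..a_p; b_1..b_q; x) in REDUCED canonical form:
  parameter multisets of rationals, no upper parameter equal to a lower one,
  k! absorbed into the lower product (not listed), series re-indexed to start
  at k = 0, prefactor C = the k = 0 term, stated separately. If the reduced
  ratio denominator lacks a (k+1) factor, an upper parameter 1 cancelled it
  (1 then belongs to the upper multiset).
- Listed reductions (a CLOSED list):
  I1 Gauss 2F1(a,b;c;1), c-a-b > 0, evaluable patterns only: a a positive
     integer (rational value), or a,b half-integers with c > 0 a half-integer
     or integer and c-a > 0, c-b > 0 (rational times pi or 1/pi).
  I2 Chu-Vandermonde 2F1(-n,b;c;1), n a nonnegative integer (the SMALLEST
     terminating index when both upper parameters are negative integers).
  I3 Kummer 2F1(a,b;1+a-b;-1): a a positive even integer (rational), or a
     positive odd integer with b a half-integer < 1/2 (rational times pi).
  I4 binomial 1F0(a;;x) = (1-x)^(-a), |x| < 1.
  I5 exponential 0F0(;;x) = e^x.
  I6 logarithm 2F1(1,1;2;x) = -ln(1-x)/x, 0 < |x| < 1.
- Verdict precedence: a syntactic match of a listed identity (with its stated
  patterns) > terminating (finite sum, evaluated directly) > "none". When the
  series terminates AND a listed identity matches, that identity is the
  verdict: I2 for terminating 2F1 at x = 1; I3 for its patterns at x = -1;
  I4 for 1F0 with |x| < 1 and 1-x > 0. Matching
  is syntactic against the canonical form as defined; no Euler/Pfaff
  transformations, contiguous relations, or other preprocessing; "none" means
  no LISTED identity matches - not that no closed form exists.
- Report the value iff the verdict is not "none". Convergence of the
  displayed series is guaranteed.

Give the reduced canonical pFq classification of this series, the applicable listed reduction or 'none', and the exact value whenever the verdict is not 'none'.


Canonical form: C = 1/2 times 3F2 with upper {1/4, 5/3, 5/2}, lower {1/2, 1}, x = -5/7. Verdict: none - at argument -5/7 the multisets {1/4, 5/3, 5/2} ; {1/2, 1} match no listed identity.

Structural cue: x = (-5/7) and the running product (prefactor 1/2) telescopes to a rising factorial.
Ratio: r(k) = (-5/7) * (k+1/4) (k+5/3) (k+5/2) / [(k+1/2) (k+1) (k+1)] - poly over poly, x = (-5/7) from leading terms; C = 1/2 at k = 0.


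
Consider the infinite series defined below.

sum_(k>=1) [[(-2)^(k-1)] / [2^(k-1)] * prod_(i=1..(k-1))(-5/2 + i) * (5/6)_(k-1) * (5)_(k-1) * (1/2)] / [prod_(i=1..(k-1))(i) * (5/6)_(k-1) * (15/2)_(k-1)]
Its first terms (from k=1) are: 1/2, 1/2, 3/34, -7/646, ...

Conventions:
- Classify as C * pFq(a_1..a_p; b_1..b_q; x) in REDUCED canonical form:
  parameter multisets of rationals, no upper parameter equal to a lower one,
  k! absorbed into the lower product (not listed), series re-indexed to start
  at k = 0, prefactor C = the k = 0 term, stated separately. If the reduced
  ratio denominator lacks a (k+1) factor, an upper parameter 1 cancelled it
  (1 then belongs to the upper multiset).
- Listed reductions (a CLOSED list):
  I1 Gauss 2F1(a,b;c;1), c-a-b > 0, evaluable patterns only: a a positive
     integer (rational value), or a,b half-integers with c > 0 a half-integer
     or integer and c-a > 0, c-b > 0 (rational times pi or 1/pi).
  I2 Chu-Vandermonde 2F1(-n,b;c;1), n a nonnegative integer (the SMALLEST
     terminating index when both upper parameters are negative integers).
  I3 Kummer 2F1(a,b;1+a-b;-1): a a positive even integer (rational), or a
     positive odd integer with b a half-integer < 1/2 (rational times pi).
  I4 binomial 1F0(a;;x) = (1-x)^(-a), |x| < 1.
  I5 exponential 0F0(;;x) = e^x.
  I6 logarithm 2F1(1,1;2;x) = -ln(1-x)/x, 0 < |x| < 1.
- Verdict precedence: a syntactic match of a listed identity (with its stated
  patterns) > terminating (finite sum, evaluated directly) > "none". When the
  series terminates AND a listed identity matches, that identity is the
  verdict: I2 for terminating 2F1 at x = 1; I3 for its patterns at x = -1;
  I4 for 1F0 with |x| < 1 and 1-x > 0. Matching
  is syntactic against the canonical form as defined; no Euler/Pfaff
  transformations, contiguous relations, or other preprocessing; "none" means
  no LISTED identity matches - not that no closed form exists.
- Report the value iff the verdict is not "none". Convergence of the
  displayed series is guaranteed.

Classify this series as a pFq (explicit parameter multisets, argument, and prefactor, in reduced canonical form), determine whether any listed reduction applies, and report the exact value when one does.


x = -1 here; the reduced form reads 2F1, upper {-3/2, 5}, lower {15/2}, C = 1/2. Verdict at x = -1: Kummer (I3) matches (x = -1; c = 15/2 equals 1+a-b for upper {-3/2, 5}: listed pattern). Sum: (45045/131072) * pi.

Structural cue: t_0 being 1/2, the product of the first k integers (C = 1/2) is k!.
Consecutive-term ratio: r(k) = (-1) * (k-3/2) (k+5) / [(k+15/2) (k+1)] - rational in k. x = (-1); t_0 = 1/2; negate the roots.


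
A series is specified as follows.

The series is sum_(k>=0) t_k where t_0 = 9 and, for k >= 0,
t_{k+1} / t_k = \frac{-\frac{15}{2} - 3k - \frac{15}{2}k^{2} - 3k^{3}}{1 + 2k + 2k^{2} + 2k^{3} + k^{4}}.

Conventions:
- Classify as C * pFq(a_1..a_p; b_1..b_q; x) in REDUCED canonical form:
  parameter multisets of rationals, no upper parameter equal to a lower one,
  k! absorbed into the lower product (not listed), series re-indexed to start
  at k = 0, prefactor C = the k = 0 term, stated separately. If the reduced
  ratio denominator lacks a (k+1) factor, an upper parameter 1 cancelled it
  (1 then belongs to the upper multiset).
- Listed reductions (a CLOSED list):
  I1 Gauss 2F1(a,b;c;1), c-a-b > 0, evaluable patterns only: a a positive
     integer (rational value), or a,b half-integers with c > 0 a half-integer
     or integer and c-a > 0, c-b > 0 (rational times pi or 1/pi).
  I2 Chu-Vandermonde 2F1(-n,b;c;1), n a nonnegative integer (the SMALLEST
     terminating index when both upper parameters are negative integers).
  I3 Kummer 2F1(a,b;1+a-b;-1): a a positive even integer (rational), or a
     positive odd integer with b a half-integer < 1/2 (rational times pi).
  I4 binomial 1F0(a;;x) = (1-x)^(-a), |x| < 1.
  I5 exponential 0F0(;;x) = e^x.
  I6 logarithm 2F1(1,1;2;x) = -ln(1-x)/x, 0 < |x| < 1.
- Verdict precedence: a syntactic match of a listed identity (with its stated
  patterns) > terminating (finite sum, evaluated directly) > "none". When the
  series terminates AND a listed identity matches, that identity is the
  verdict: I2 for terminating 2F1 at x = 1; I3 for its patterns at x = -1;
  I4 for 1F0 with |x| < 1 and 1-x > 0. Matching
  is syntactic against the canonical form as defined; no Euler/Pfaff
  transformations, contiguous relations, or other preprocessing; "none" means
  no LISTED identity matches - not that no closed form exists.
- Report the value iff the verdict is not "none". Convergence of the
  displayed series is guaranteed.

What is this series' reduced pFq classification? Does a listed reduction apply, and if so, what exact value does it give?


At argument -3: a 1F1 with upper {\frac{5}{2}}, lower {1}, scaled by C = 9. Verdict: none - this 1F1 at x = -3 matches no listed pattern, and upper {\frac{5}{2}} holds no stopper.

Key step: from the first term 9: roots of the ratio polynomials (C = 9, x = -3) are the negated parameters.
Term ratio: r(k) = -3 * (k+\frac{5}{2}) / [(k+1) (k+1)] - rational in k, leading ratio -3; with t_0 = 9, classification follows.


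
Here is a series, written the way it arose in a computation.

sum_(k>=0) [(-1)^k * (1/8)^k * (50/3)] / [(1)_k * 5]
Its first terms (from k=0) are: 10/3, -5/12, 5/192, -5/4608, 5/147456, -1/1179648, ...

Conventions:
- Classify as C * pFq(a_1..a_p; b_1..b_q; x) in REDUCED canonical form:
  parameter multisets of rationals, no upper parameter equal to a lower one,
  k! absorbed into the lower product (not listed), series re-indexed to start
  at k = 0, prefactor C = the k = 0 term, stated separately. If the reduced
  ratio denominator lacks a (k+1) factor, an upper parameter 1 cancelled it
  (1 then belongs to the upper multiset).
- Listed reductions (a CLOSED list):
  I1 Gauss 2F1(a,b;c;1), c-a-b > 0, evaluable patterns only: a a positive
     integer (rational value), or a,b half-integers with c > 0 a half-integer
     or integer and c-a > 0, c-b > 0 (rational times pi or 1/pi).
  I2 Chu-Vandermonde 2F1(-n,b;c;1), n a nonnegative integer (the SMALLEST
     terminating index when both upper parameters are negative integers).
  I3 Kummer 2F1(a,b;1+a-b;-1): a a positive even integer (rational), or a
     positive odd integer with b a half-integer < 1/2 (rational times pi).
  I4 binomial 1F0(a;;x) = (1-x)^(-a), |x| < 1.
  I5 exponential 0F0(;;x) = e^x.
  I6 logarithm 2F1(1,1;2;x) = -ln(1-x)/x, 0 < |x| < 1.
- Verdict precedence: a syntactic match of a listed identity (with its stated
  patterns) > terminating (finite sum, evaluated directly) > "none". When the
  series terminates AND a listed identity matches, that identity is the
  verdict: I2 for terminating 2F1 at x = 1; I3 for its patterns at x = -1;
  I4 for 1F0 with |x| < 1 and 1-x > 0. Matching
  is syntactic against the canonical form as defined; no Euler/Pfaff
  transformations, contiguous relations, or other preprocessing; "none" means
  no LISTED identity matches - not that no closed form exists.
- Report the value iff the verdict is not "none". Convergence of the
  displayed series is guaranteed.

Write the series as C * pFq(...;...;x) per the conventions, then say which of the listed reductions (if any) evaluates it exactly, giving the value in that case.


Classification (C = 10/3): 0F0 with upper {-}, lower {-}, argument x = -1/8. Verdict: exponential (I5) applies (the 0F0 exponential series at x = -1/8). Its exact value is (10/3) * e^(-1/8).

First insight: x = (-1/8) and the (-1)^k factor (prefactor 10/3) folds into the argument's sign.
Term ratio: r(k) = (-1/8) * 1 / [(k+1)] - rational in k, leading ratio (-1/8); with t_0 = 10/3, classification follows.


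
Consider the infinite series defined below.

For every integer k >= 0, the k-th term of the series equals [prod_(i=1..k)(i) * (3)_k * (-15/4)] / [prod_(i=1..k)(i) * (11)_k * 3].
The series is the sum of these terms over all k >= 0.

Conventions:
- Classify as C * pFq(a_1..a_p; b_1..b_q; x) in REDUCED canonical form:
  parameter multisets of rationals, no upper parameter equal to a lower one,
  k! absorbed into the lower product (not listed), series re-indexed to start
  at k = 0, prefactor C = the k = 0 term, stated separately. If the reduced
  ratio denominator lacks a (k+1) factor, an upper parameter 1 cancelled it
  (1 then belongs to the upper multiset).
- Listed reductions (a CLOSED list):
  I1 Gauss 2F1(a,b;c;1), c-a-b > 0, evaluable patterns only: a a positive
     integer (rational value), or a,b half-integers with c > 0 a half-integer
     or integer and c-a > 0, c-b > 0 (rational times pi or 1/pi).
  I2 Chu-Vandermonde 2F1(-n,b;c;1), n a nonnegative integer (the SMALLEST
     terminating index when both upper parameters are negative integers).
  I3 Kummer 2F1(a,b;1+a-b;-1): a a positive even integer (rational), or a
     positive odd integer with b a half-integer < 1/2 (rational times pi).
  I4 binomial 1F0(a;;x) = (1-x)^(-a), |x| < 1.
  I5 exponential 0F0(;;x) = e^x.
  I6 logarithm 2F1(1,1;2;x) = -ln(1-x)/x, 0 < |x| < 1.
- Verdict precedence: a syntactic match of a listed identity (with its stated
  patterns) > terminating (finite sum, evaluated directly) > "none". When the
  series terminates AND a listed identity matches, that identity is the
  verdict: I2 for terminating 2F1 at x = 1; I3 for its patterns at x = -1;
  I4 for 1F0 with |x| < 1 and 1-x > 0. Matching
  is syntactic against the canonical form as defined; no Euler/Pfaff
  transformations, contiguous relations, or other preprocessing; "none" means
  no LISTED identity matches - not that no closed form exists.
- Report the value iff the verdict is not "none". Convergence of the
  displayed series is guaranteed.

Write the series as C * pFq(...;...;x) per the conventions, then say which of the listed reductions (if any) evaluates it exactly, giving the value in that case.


Reduced: x = 1, 2F1, upper = {1, 3}, lower = {11}, C = -5/4. Verdict: the Gauss summation I1 applies (x = 1: the Gamma ratio telescopes since c-a-b = 7 > 0 and a = 1 in Z>0). Exact value: -25/14.

Key observation: t_0 being -5/4, the product of the first k integers (C = -5/4) is k!.
Ratio: r(k) = 1 * (k+1) (k+3) / [(k+11) (k+1)] ; factor over Q: parameters, x = 1, and C = -5/4.


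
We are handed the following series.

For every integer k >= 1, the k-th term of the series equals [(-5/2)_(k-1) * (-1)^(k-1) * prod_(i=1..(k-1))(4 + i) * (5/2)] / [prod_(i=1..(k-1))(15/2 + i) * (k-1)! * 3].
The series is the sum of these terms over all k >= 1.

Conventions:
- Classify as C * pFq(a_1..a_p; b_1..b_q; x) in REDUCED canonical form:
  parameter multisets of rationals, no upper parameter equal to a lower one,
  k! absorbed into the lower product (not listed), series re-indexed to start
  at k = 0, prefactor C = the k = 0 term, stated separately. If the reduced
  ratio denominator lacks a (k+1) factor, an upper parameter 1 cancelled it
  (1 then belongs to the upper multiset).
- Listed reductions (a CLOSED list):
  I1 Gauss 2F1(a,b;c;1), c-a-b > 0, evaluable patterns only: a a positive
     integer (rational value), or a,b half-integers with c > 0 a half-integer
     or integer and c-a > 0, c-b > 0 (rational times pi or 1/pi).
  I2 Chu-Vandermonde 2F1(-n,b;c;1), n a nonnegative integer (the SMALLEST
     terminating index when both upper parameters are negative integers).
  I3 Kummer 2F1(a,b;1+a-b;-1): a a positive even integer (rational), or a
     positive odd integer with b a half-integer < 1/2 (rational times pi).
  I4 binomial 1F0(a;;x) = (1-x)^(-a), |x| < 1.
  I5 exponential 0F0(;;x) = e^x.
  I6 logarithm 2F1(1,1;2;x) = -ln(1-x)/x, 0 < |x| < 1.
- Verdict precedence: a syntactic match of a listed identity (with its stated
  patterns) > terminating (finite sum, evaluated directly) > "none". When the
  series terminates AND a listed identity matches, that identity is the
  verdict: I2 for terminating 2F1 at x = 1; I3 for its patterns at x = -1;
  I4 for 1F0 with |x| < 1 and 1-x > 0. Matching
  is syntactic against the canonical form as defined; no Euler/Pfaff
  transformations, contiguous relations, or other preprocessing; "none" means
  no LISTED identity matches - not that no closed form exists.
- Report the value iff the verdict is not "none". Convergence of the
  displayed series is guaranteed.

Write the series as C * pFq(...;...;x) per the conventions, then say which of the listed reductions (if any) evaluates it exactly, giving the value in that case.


Canonical form: C = 5/6 times 2F1 with upper {-5/2, 5}, lower {17/2}, x = -1. Verdict: this is Kummer (I3) (x = -1; c = 17/2 equals 1+a-b for upper {-5/2, 5}: listed pattern). Hence: (225225/262144) * pi.

First insight: t_0 = 5/6 here, and the constant factors (C = 5/6) combine into one prefactor.
Term ratio: r(k) = (-1) * (k-5/2) (k+5) / [(k+17/2) (k+1)] - poly over poly, x = (-1) from leading terms; C = 5/6 at k = 0.


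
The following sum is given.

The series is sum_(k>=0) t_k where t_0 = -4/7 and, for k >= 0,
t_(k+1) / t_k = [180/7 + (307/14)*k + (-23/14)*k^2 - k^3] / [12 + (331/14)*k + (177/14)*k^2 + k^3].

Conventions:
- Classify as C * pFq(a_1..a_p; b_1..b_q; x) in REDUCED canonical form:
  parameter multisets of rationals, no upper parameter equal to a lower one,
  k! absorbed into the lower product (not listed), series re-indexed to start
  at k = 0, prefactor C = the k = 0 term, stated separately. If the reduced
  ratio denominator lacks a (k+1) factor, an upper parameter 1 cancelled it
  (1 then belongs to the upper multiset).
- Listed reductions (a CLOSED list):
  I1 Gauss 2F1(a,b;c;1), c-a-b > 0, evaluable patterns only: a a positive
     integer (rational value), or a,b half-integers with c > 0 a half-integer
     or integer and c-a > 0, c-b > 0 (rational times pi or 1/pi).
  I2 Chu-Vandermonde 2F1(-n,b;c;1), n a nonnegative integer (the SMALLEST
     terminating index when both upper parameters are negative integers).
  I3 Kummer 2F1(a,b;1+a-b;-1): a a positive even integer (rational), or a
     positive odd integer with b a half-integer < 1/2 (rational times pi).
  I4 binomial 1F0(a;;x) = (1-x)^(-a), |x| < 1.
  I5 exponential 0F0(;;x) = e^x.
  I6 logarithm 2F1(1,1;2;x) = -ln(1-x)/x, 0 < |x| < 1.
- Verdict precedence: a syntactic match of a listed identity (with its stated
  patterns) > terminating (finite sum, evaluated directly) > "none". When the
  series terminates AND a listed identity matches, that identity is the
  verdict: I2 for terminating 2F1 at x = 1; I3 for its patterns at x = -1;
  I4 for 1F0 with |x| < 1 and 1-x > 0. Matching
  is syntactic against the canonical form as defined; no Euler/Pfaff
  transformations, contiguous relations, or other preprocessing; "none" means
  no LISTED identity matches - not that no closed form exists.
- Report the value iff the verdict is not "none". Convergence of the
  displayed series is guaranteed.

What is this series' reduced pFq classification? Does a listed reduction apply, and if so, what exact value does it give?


Prefactor -4/7, argument -1: 2F1 with upper {-9/2, 5} over lower {21/2}. Verdict (x = -1): Kummer (I3) applies (x = -1; c = 21/2 equals 1+a-b for upper {-9/2, 5}: listed pattern). Hence: (-2078505/1835008) * pi.

The tell: t_0 being -4/7, the parameter 8/7 appears in both the upper and lower lists and cancels.
Ratio: r(k) = (-1) * (k-9/2) (k+5) / [(k+21/2) (k+1)] - rational in k. x = (-1); t_0 = -4/7; negate the roots.


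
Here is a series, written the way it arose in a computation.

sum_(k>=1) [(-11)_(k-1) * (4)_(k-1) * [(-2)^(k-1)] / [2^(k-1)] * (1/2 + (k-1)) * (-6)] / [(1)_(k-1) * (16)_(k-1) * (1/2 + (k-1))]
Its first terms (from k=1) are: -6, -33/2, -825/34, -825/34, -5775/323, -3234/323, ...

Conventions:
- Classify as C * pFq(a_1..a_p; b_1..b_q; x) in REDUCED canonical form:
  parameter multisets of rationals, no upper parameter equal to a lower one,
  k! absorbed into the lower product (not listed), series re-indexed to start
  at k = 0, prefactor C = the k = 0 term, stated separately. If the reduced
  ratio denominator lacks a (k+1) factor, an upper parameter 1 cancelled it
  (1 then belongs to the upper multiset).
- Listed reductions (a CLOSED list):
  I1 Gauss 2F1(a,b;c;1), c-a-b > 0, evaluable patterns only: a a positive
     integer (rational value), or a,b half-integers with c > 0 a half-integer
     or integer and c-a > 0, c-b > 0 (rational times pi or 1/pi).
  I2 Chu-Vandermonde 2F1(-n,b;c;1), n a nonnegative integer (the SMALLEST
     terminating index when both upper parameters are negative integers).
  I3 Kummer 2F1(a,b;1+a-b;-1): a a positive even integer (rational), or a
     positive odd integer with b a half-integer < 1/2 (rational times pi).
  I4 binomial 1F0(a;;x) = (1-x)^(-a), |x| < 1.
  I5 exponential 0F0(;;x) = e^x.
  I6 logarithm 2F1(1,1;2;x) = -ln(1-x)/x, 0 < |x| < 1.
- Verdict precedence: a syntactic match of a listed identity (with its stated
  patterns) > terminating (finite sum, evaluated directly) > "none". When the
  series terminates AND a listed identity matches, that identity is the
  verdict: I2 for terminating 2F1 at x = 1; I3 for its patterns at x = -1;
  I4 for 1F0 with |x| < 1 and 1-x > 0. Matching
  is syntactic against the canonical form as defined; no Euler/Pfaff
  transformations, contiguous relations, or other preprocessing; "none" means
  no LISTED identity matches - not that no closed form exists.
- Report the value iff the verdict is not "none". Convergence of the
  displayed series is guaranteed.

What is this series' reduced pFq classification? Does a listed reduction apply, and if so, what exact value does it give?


The series (x = -1) is 2F1: upper {-11, 4}, lower {16}, prefactor -6. Verdict: Kummer's theorem (I3) fires (x = -1; c = 16 equals 1+a-b for upper {-11, 4}: listed pattern). Value: -105.

The tell: x = (-1) and (1)_k (C = -6, x = -1) is k! itself.
Step ratio: r(k) = (-1) * (k-11) (k+4) / [(k+16) (k+1)] - rational; roots negated = parameters, x = (-1), C = -6.


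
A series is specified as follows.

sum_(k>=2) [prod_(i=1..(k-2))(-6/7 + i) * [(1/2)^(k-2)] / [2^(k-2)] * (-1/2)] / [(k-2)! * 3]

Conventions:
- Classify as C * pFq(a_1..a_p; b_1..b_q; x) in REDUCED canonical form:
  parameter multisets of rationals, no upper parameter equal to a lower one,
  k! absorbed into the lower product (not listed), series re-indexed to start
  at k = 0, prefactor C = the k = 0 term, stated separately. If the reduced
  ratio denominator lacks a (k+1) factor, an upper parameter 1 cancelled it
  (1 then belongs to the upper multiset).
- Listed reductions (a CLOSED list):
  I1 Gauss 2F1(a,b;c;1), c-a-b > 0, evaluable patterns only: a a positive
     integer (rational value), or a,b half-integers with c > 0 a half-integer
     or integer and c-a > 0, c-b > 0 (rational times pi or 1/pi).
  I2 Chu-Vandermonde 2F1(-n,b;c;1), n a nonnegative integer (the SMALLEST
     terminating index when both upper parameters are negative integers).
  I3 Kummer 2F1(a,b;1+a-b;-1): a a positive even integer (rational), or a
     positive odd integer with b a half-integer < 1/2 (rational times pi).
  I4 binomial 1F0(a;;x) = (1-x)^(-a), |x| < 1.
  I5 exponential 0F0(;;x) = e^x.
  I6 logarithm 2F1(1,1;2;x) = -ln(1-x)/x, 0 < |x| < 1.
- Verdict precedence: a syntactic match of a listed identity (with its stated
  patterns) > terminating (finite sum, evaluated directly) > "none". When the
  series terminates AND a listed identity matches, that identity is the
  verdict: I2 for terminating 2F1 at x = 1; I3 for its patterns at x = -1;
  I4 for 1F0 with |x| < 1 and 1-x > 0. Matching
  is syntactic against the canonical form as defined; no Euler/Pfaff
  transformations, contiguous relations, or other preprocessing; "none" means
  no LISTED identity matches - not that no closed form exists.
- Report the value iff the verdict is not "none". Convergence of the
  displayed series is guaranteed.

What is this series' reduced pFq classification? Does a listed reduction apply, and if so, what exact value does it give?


Reduced: x = 1/4, 1F0, upper = {1/7}, lower = {-}, C = -1/6. Verdict (x = 1/4): the binomial series (I4) applies (the 1F0 binomial series: exponent -1/7, x = 1/4). Sum: (-1/6) * (3/4)^(-1/7).

Structural cue: x = (1/4) and the running product (prefactor -1/6) telescopes to a rising factorial.
Ratio: r(k) = (1/4) * (k+1/7) / [(k+1)] - rational in k, leading ratio (1/4); with t_0 = -1/6, classification follows.


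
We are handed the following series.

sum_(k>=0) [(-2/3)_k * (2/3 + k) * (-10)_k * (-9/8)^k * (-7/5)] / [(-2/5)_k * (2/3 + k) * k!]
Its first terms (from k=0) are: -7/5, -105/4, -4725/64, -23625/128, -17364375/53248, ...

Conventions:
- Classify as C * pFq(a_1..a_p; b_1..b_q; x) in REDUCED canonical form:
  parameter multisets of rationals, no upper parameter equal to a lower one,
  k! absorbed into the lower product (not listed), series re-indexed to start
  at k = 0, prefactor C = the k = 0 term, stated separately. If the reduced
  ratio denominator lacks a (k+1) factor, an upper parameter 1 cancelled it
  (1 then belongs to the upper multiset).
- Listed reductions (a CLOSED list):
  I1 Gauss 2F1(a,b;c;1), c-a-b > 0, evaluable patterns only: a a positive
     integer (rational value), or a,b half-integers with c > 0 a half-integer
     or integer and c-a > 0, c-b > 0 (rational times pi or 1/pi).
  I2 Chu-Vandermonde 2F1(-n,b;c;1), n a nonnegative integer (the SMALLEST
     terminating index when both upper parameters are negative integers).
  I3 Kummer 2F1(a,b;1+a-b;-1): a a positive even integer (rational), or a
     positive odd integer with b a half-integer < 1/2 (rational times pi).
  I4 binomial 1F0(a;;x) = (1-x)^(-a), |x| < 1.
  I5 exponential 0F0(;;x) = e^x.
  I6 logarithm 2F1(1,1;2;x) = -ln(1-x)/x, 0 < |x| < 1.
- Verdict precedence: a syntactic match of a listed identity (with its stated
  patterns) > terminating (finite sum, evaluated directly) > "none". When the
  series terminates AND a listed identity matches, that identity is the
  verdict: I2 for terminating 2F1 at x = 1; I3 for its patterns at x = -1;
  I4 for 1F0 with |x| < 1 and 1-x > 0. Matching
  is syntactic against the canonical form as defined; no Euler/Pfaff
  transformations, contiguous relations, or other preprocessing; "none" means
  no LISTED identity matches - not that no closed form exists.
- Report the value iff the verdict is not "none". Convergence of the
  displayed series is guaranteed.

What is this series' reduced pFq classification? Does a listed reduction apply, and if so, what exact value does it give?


This is -7/5 * 2F1(-10, -2/3; -2/5; -9/8) in reduced canonical form. Verdict: terminating at k = 10: the factor (-10)_k kills every later term; summing the 11 survivors is exact. Value: -650432552485075493/379640212357120.

Key step: t_0 = -7/5 here, and striking the common factor k + 2/3 reduces the term (prefactor -7/5).
Ratio: r(k) = (-9/8) * (k-10) (k-2/3) / [(k-2/5) (k+1)] - rational in k, leading ratio (-9/8); with t_0 = -7/5, classification follows.


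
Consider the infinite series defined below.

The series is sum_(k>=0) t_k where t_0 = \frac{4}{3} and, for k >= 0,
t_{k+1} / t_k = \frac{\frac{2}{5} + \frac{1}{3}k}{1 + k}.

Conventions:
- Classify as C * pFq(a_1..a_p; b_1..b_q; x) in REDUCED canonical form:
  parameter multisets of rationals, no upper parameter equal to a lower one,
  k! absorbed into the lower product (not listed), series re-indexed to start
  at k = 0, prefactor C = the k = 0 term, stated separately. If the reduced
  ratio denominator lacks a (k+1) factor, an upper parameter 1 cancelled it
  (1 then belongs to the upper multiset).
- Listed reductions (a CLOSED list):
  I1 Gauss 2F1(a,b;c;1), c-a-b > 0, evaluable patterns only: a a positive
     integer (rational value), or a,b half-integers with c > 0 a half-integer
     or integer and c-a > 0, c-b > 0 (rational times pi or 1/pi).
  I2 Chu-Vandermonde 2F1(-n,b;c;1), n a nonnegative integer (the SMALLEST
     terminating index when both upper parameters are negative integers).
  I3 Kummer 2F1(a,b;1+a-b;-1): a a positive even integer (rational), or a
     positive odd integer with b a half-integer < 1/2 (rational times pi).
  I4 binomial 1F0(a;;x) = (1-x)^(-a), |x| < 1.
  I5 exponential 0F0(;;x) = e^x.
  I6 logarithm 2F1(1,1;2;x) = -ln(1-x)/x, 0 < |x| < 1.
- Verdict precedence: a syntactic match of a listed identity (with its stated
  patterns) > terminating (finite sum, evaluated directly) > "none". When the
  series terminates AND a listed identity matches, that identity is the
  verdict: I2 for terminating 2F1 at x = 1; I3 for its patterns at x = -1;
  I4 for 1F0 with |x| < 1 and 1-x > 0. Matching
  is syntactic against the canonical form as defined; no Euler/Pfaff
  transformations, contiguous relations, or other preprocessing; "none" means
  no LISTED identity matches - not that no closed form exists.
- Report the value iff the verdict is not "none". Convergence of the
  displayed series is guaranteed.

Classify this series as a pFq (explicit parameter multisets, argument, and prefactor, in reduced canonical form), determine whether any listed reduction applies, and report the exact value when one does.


First insight: with t_0 = \frac{4}{3}, factor the ratio over Q (C = 4/3): negated roots = parameters.
Adjacent-term ratio: r(k) = \frac{1}{3} * (k+\frac{6}{5}) / [(k+1)] - rational in k. x = \frac{1}{3}; t_0 = \frac{4}{3}; negate the roots.

Canonical form: C = \frac{4}{3} times 1F0 with upper {\frac{6}{5}}, lower {-}, x = \frac{1}{3}. Verdict (x = \frac{1}{3}): binomial (I4) applies (the 1F0 binomial series: exponent -6/5, x = \frac{1}{3}). Value: \frac{4}{3} \cdot \left(\frac{2}{3}\right)^{-\frac{6}{5}}.


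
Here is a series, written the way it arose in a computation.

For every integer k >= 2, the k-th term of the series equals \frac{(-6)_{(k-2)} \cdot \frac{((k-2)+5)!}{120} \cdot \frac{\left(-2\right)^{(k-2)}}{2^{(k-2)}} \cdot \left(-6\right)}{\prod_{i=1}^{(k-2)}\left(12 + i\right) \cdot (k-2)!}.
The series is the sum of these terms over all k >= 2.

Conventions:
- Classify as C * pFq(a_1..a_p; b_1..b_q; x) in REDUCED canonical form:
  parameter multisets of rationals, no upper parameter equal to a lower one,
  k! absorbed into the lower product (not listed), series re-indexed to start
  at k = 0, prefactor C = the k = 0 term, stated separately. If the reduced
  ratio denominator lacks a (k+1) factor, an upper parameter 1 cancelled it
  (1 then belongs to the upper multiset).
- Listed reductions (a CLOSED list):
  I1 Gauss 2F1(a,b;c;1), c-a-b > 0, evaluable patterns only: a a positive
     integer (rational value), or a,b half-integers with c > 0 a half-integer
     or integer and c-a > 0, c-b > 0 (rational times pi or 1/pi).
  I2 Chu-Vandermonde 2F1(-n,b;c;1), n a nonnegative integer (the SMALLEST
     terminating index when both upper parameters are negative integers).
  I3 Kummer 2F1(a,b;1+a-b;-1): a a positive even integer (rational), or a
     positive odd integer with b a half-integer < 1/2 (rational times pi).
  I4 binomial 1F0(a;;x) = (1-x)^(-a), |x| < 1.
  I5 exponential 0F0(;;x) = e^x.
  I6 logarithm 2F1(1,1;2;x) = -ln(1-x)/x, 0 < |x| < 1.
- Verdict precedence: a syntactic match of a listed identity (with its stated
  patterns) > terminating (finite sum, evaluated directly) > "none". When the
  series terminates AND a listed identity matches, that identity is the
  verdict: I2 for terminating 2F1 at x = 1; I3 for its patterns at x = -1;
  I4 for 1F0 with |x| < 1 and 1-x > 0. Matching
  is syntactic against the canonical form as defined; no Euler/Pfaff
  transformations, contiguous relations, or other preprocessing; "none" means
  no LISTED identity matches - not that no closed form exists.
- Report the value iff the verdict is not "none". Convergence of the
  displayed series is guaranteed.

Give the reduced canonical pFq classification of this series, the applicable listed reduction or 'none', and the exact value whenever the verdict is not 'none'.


Key observation: from the first term -6: the lower running product (C = -6, x = -1) is a rising factorial.
Term ratio: r(k) = -1 * (k-6) (k+6) / [(k+13) (k+1)] - poly over poly, x = -1 from leading terms; C = -6 at k = 0.

This is -6 * 2F1(-6, 6; 13; -1) in reduced canonical form. Verdict: Kummer's theorem (I3) matches (x = -1; c = 13 equals 1+a-b for upper {-6, 6}: listed pattern). Hence: -66.
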